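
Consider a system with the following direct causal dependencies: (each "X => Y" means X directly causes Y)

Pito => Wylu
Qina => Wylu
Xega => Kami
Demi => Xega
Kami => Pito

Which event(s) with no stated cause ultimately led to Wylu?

Tracing upstream from Wylu: Wylu ← Pito ← Kami ← Xega ← Demi.
A separate upstream branch: Wylu ← Qina.
Each of those chain origins has no stated cause.

Demi, Qina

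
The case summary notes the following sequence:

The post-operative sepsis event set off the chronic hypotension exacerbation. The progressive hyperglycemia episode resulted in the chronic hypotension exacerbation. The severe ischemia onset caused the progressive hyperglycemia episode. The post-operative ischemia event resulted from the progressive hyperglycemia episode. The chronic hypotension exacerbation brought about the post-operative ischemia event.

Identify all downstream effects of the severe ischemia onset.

the chronic hypotension exacerbation, the post-operative ischemia event, the progressive hyperglycemia episode

Direct effects: the progressive hyperglycemia episode.
2 steps out: the chronic hypotension exacerbation, the post-operative ischemia event.
Not reachable from it: the post-operative sepsis event.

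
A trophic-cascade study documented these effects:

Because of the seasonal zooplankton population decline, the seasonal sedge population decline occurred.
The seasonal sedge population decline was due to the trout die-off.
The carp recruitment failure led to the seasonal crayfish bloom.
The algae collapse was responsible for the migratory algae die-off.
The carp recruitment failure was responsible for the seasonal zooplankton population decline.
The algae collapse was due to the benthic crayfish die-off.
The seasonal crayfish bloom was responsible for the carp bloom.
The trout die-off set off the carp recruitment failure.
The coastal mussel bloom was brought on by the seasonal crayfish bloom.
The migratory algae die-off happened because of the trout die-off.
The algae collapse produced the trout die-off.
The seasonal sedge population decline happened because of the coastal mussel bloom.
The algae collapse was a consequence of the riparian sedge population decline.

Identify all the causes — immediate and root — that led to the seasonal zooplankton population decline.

Immediate cause of the seasonal zooplankton population decline: the carp recruitment failure.
Further upstream: the riparian sedge population decline, the algae collapse, the trout die-off, the benthic crayfish die-off.

the algae collapse, the benthic crayfish die-off, the carp recruitment failure, the riparian sedge population decline, the trout die-off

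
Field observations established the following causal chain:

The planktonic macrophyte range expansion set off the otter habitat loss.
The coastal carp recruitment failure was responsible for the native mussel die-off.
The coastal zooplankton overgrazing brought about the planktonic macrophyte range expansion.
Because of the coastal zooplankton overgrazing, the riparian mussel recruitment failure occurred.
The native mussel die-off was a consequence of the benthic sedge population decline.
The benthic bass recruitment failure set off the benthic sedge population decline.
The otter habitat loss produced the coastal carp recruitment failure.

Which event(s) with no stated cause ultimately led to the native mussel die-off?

the benthic bass recruitment failure, the coastal zooplankton overgrazing

Tracing upstream from the native mussel die-off: the native mussel die-off ← the coastal carp recruitment failure ← the otter habitat loss ← the planktonic macrophyte range expansion ← the coastal zooplankton overgrazing.
A separate upstream branch: the native mussel die-off ← the benthic sedge population decline ← the benthic bass recruitment failure.
Each of those chain origins has no stated cause.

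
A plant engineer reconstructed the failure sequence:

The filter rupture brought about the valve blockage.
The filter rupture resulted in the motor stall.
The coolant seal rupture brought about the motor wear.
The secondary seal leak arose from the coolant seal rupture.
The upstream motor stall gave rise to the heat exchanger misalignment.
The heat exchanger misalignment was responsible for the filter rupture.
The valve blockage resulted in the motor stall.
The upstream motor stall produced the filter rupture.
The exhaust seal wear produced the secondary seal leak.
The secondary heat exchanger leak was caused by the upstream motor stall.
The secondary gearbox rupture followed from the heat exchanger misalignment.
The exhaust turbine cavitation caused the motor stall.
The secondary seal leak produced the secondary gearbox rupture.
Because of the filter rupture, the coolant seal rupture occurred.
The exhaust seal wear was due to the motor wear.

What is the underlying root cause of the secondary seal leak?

Tracing upstream from the secondary seal leak: the secondary seal leak ← the coolant seal rupture ← the filter rupture ← the upstream motor stall.
The upstream motor stall has no stated cause, so it is the root.

the upstream motor stall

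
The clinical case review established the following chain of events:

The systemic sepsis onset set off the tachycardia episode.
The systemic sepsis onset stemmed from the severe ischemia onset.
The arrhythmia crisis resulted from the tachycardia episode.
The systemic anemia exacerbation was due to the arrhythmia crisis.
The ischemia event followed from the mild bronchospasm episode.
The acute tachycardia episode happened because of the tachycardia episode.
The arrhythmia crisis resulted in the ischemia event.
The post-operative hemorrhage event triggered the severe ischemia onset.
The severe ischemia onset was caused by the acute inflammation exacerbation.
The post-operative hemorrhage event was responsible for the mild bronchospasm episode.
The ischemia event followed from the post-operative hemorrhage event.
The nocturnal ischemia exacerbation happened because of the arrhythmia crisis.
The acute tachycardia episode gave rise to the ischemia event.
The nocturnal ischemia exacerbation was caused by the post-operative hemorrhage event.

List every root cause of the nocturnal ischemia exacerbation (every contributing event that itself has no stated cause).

the acute inflammation exacerbation, the post-operative hemorrhage event

Tracing upstream from the nocturnal ischemia exacerbation: the nocturnal ischemia exacerbation ← the arrhythmia crisis ← the tachycardia episode ← the systemic sepsis onset ← the severe ischemia onset ← the acute inflammation exacerbation.
A separate upstream branch: the nocturnal ischemia exacerbation ← the post-operative hemorrhage event.
Each of those chain origins has no stated cause.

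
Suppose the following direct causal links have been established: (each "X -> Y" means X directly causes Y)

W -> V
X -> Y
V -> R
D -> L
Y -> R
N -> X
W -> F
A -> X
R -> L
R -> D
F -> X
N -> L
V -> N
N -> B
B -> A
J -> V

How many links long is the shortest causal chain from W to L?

3

Shortest chain: W → V → N → L.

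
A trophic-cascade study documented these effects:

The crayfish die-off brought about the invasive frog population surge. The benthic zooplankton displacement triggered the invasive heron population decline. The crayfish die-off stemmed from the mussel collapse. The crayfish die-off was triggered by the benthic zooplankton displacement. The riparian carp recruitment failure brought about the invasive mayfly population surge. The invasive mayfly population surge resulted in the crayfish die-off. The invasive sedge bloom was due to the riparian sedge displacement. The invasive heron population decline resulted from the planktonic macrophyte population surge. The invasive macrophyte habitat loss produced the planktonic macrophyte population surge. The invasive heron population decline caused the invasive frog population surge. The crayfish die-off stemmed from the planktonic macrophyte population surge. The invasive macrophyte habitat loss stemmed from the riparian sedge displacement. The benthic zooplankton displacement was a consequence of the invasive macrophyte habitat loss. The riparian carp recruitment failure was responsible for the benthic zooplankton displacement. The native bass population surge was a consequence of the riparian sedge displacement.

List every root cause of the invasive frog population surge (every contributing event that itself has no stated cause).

the mussel collapse, the riparian carp recruitment failure, the riparian sedge displacement

Tracing upstream from the invasive frog population surge: the invasive frog population surge ← the crayfish die-off ← the mussel collapse.
A separate upstream branch: the invasive frog population surge ← the invasive heron population decline ← the planktonic macrophyte population surge ← the invasive macrophyte habitat loss ← the riparian sedge displacement.
A separate upstream branch: the invasive frog population surge ← the invasive heron population decline ← the benthic zooplankton displacement ← the riparian carp recruitment failure.
Each of those chain origins has no stated cause.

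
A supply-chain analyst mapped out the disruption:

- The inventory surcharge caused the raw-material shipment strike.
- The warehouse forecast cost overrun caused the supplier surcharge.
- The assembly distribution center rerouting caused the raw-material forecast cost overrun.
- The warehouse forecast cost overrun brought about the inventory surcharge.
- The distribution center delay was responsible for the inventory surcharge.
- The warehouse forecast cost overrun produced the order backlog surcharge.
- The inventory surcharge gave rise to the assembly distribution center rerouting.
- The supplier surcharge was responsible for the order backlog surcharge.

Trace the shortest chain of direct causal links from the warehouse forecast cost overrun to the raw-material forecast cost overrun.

the warehouse forecast cost overrun → the inventory surcharge → the assembly distribution center rerouting → the raw-material forecast cost overrun

the warehouse forecast cost overrun → the inventory surcharge
the inventory surcharge → the assembly distribution center rerouting
the assembly distribution center rerouting → the raw-material forecast cost overrun
Length: 3 steps.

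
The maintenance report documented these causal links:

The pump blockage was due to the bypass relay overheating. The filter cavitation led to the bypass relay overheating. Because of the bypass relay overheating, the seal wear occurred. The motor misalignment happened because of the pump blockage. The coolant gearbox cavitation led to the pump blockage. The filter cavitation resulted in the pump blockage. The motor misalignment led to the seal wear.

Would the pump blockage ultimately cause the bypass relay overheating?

The pump blockage leads to the motor misalignment, the seal wear; the bypass relay overheating is not among them.

No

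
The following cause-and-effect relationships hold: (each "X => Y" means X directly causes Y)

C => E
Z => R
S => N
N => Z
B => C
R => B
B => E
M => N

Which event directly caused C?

B

Upstream contributors include M, N, Z, R, S, but only B feeds directly into C.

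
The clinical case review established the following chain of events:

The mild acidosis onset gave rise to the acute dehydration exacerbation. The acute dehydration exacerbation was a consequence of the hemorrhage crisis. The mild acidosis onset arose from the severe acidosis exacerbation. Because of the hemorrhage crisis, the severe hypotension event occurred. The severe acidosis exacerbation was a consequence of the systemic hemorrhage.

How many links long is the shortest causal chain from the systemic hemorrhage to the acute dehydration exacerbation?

3

Shortest chain: the systemic hemorrhage → the severe acidosis exacerbation → the mild acidosis onset → the acute dehydration exacerbation.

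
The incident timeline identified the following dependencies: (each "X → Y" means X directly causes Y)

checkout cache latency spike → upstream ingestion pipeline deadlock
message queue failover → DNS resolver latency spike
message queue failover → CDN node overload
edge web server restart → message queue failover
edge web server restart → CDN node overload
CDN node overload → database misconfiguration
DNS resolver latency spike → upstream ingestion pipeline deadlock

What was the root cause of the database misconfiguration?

the edge web server restart

Tracing upstream from the database misconfiguration: the database misconfiguration ← the CDN node overload ← the edge web server restart.
The edge web server restart has no stated cause, so it is the root.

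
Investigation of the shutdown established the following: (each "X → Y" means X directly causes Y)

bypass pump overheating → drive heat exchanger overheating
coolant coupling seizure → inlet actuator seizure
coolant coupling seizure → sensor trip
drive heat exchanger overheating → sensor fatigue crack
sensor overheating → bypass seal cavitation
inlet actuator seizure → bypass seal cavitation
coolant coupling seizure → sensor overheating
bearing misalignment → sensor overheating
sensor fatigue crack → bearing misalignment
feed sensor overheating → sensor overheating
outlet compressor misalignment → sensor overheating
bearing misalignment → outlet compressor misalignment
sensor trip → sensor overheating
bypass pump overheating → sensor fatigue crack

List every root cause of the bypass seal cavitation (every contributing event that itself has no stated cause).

the bypass pump overheating, the coolant coupling seizure, the feed sensor overheating

Tracing upstream from the bypass seal cavitation: the bypass seal cavitation ← the sensor overheating ← the bearing misalignment ← the sensor fatigue crack ← the bypass pump overheating.
A separate upstream branch: the bypass seal cavitation ← the sensor overheating ← the feed sensor overheating.
A separate upstream branch: the bypass seal cavitation ← the sensor overheating ← the coolant coupling seizure.
Each of those chain origins has no stated cause.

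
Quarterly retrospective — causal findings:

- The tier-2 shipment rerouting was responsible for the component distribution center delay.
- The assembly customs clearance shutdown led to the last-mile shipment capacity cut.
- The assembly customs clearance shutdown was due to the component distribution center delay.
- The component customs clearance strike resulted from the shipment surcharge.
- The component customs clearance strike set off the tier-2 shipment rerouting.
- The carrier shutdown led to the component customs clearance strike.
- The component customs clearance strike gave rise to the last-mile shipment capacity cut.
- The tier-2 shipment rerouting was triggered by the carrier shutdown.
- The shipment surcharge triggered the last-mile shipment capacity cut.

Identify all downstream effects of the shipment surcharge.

Direct effects: the component customs clearance strike, the last-mile shipment capacity cut.
2 steps out: the tier-2 shipment rerouting.
3 steps out: the component distribution center delay.
4 steps out: the assembly customs clearance shutdown.
Not reachable from it: the carrier shutdown.

the assembly customs clearance shutdown, the component customs clearance strike, the component distribution center delay, the last-mile shipment capacity cut, the tier-2 shipment rerouting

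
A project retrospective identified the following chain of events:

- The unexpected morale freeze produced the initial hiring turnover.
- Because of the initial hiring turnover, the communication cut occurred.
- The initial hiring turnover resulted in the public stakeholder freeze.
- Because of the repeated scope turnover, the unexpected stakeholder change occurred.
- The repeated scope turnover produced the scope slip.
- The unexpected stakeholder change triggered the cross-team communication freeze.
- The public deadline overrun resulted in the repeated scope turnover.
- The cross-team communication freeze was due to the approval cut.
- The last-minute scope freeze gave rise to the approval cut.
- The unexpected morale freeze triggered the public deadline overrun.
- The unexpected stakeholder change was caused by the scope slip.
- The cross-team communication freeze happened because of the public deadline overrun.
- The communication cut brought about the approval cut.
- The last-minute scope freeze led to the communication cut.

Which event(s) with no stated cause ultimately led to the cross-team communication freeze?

Tracing upstream from the cross-team communication freeze: the cross-team communication freeze ← the public deadline overrun ← the unexpected morale freeze.
A separate upstream branch: the cross-team communication freeze ← the approval cut ← the last-minute scope freeze.
Each of those chain origins has no stated cause.

the last-minute scope freeze, the unexpected morale freeze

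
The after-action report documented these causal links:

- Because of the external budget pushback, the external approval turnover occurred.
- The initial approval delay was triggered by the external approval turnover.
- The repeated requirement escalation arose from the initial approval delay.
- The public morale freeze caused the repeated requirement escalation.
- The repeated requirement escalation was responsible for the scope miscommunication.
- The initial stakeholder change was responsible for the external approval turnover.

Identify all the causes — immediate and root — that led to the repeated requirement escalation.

Immediate causes of the repeated requirement escalation: the public morale freeze, the initial approval delay.
Further upstream: the external budget pushback, the initial stakeholder change, the external approval turnover.

the external approval turnover, the external budget pushback, the initial approval delay, the initial stakeholder change, the public morale freeze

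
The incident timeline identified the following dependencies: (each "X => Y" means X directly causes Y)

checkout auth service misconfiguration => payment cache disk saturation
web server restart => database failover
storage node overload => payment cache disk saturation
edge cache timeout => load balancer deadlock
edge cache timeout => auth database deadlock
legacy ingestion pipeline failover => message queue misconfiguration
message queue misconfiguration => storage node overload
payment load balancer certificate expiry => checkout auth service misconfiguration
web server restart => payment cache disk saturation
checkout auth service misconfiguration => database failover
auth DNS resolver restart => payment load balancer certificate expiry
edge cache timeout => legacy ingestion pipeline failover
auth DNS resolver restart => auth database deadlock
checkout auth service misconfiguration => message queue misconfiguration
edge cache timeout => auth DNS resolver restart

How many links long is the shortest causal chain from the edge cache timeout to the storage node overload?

Shortest chain: the edge cache timeout → the legacy ingestion pipeline failover → the message queue misconfiguration → the storage node overload.

3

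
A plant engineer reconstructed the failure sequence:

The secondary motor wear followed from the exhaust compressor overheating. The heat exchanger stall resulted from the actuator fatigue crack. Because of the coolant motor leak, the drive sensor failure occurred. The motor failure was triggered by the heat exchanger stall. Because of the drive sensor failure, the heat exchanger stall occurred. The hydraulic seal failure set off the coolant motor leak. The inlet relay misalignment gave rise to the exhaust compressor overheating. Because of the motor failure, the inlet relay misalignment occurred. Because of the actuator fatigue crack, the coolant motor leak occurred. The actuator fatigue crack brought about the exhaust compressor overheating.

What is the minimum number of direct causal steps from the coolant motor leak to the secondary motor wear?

6

Shortest chain: the coolant motor leak → the drive sensor failure → the heat exchanger stall → the motor failure → the inlet relay misalignment → the exhaust compressor overheating → the secondary motor wear.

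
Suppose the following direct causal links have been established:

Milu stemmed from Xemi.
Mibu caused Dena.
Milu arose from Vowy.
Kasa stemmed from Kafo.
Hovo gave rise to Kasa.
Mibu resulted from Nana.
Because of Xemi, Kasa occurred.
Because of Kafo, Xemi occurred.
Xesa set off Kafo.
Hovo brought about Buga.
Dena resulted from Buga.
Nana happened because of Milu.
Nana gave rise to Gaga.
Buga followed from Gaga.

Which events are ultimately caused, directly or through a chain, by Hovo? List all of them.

Buga, Dena, Kasa

Direct effects: Buga, Kasa.
2 steps out: Dena.
Not reachable from it: Vowy, Xesa, Kafo, Xemi, Milu, Nana, Gaga, Mibu.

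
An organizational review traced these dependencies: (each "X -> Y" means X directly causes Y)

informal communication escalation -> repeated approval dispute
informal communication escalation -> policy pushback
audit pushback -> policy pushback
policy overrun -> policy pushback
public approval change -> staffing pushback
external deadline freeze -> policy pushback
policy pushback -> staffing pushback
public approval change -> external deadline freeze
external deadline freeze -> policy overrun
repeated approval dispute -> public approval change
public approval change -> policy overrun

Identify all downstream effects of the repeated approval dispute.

Direct effects: the public approval change.
2 steps out: the external deadline freeze, the policy overrun, the staffing pushback.
3 steps out: the policy pushback.
Not reachable from it: the informal communication escalation, the audit pushback.

the external deadline freeze, the policy overrun, the policy pushback, the public approval change, the staffing pushback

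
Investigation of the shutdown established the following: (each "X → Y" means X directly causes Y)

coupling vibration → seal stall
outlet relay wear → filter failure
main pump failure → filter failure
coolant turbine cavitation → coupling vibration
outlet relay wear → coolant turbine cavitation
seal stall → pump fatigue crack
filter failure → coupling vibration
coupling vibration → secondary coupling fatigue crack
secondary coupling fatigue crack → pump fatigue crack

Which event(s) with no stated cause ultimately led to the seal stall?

the main pump failure, the outlet relay wear

Tracing upstream from the seal stall: the seal stall ← the coupling vibration ← the filter failure ← the main pump failure.
A separate upstream branch: the seal stall ← the coupling vibration ← the coolant turbine cavitation ← the outlet relay wear.
Each of those chain origins has no stated cause.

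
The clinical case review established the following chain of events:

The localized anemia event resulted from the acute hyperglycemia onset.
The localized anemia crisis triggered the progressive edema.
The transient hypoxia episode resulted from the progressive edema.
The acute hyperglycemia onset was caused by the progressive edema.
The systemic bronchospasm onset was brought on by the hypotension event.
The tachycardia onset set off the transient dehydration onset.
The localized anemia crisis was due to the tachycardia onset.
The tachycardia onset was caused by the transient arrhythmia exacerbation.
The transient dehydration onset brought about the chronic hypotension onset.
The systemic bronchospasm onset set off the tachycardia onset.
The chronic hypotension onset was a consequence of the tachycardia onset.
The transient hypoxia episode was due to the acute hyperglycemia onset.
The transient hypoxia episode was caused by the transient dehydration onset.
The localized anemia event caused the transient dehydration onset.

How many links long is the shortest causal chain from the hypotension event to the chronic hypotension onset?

3

Shortest chain: the hypotension event → the systemic bronchospasm onset → the tachycardia onset → the chronic hypotension onset.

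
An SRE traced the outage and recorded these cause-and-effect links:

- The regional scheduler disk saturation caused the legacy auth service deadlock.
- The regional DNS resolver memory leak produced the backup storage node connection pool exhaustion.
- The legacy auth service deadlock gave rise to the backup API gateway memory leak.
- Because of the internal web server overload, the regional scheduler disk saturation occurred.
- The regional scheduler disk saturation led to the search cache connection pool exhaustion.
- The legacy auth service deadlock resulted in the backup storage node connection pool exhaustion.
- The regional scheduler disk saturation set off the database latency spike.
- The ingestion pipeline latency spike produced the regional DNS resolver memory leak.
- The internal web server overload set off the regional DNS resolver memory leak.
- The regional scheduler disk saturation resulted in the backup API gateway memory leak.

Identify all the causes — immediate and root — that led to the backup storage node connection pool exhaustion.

Immediate causes of the backup storage node connection pool exhaustion: the legacy auth service deadlock, the regional DNS resolver memory leak.
Further upstream: the internal web server overload, the regional scheduler disk saturation, the ingestion pipeline latency spike.

the ingestion pipeline latency spike, the internal web server overload, the legacy auth service deadlock, the regional DNS resolver memory leak, the regional scheduler disk saturation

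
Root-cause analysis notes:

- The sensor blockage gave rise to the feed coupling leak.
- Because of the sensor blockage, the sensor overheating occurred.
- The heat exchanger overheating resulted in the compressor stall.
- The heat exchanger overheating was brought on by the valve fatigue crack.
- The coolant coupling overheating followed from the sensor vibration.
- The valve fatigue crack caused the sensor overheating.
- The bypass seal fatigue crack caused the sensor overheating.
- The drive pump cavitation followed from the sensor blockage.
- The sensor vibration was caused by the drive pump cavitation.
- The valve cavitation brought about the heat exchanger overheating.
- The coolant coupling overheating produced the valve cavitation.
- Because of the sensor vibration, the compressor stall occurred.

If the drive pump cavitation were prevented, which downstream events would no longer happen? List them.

Downstream of the drive pump cavitation: the sensor vibration, the coolant coupling overheating, the valve cavitation, the heat exchanger overheating, the compressor stall.
Of those, still caused via another path: the heat exchanger overheating, the compressor stall.
The remainder have no surviving cause.

the coolant coupling overheating, the sensor vibration, the valve cavitation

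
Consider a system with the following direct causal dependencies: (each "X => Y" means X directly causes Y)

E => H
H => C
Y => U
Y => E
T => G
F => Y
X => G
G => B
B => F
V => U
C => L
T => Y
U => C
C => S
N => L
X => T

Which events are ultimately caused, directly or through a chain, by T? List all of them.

Direct effects: G, Y.
2 steps out: B, E, U.
3 steps out: F, H, C.
4 steps out: L, S.
Not reachable from it: X, V, N.

B, C, E, F, G, H, L, S, U, Y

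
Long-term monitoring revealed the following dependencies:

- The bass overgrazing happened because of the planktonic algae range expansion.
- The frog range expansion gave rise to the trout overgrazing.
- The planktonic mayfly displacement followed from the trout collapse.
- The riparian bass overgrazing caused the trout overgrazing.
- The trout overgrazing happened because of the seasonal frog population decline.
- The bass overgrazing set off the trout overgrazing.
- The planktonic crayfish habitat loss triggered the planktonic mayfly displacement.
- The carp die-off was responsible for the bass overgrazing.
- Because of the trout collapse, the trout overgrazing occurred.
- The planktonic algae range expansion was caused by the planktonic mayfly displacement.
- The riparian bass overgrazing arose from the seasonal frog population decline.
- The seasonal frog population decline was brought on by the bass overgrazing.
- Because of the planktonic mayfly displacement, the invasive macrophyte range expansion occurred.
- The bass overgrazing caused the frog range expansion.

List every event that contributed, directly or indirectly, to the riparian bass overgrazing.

the bass overgrazing, the carp die-off, the planktonic algae range expansion, the planktonic crayfish habitat loss, the planktonic mayfly displacement, the seasonal frog population decline, the trout collapse

Immediate cause of the riparian bass overgrazing: the seasonal frog population decline.
Further upstream: the planktonic crayfish habitat loss, the trout collapse, the carp die-off, the planktonic mayfly displacement, the planktonic algae range expansion, the bass overgrazing.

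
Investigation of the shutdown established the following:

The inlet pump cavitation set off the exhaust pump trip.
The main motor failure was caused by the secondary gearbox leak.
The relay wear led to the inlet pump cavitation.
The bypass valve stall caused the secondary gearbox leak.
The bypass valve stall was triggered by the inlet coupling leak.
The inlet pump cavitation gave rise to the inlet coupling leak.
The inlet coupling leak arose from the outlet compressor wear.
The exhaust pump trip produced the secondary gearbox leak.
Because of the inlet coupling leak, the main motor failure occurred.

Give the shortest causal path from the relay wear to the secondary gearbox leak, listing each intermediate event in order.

the relay wear → the inlet pump cavitation
the inlet pump cavitation → the exhaust pump trip
the exhaust pump trip → the secondary gearbox leak
Length: 3 steps.

the relay wear → the inlet pump cavitation → the exhaust pump trip → the secondary gearbox leak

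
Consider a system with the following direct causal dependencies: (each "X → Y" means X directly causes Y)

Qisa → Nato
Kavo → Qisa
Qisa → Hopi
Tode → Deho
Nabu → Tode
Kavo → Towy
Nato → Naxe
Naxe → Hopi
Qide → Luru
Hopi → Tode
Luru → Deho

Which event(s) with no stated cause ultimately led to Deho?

Kavo, Nabu, Qide

Tracing upstream from Deho: Deho ← Tode ← Hopi ← Qisa ← Kavo.
A separate upstream branch: Deho ← Tode ← Nabu.
A separate upstream branch: Deho ← Luru ← Qide.
Each of those chain origins has no stated cause.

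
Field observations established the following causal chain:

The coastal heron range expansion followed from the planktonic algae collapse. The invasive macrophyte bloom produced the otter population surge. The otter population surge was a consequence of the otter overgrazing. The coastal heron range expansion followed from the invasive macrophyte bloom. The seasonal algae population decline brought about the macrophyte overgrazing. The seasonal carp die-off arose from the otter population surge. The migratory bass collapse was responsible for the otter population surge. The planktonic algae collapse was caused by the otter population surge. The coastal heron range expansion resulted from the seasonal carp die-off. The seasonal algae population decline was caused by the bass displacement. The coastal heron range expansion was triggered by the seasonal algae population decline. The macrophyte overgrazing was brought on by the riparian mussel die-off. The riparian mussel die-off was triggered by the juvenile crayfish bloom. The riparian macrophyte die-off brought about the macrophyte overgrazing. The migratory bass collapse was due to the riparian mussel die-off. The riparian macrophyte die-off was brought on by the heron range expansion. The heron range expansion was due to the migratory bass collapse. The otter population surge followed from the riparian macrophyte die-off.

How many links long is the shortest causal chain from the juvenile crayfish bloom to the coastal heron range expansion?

Shortest chain: the juvenile crayfish bloom → the riparian mussel die-off → the migratory bass collapse → the otter population surge → the planktonic algae collapse → the coastal heron range expansion.

5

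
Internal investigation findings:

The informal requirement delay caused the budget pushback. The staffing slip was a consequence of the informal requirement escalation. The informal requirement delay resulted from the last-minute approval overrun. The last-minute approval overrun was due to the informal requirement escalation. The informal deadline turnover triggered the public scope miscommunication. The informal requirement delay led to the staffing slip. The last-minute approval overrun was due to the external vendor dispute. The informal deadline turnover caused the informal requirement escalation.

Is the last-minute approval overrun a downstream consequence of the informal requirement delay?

The informal requirement delay leads to the staffing slip, the budget pushback; the last-minute approval overrun is not among them.

No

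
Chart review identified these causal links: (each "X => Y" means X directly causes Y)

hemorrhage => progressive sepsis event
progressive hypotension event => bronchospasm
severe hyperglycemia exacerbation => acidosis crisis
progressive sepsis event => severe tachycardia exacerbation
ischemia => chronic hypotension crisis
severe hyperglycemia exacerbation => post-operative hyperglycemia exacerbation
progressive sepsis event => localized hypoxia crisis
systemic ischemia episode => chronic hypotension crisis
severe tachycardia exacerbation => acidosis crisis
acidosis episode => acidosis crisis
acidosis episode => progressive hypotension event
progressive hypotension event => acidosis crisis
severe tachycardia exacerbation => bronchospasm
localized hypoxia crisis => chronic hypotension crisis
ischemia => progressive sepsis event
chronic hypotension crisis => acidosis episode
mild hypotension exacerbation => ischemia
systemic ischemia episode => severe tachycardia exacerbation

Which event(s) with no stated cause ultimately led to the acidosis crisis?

Tracing upstream from the acidosis crisis: the acidosis crisis ← the severe tachycardia exacerbation ← the progressive sepsis event ← the hemorrhage.
A separate upstream branch: the acidosis crisis ← the severe hyperglycemia exacerbation.
A separate upstream branch: the acidosis crisis ← the severe tachycardia exacerbation ← the progressive sepsis event ← the ischemia ← the mild hypotension exacerbation.
A separate upstream branch: the acidosis crisis ← the severe tachycardia exacerbation ← the systemic ischemia episode.
Each of those chain origins has no stated cause.

the hemorrhage, the mild hypotension exacerbation, the severe hyperglycemia exacerbation, the systemic ischemia episode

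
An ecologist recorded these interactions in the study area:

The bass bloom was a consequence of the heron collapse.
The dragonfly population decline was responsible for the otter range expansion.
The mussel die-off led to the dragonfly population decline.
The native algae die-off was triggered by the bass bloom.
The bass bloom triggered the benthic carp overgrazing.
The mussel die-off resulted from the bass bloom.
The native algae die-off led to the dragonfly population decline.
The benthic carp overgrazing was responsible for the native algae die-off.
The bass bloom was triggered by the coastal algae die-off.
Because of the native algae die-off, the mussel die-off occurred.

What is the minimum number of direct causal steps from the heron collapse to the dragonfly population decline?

3

Shortest chain: the heron collapse → the bass bloom → the native algae die-off → the dragonfly population decline.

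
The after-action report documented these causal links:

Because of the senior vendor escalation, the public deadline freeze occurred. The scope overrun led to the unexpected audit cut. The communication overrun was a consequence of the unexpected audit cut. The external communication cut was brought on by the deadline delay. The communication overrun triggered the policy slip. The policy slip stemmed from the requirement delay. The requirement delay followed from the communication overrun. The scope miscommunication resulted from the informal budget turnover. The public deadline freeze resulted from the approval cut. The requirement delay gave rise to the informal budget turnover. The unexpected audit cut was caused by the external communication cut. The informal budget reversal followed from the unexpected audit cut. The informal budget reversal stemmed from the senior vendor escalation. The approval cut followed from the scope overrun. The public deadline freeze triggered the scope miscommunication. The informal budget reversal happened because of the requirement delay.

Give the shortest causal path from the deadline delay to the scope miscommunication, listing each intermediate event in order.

the deadline delay → the external communication cut
the external communication cut → the unexpected audit cut
the unexpected audit cut → the communication overrun
the communication overrun → the requirement delay
the requirement delay → the informal budget turnover
the informal budget turnover → the scope miscommunication
Length: 6 steps.

the deadline delay → the external communication cut → the unexpected audit cut → the communication overrun → the requirement delay → the informal budget turnover → the scope miscommunication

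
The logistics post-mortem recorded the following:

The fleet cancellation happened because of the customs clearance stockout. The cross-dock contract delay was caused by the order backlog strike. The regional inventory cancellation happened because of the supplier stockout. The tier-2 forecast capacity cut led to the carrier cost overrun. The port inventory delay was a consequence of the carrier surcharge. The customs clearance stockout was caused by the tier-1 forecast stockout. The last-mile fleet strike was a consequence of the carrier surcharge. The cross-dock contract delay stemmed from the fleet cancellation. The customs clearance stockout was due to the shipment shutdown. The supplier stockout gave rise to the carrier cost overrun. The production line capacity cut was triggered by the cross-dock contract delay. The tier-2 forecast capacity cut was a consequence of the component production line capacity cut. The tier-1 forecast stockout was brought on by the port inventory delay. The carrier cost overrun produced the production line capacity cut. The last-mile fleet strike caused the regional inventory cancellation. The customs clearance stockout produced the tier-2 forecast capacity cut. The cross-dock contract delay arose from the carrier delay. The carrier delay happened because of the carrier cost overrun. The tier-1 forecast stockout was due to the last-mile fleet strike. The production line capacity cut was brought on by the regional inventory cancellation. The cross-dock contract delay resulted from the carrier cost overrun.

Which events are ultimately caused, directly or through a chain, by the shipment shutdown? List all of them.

the carrier cost overrun, the carrier delay, the cross-dock contract delay, the customs clearance stockout, the fleet cancellation, the production line capacity cut, the tier-2 forecast capacity cut

Direct effects: the customs clearance stockout.
2 steps out: the tier-2 forecast capacity cut, the fleet cancellation.
3 steps out: the carrier cost overrun, the cross-dock contract delay.
4 steps out: the carrier delay, the production line capacity cut.
Not reachable from it: the carrier surcharge, the port inventory delay, the component production line capacity cut, the last-mile fleet strike, the supplier stockout, the tier-1 forecast stockout, the regional inventory cancellation, the order backlog strike.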